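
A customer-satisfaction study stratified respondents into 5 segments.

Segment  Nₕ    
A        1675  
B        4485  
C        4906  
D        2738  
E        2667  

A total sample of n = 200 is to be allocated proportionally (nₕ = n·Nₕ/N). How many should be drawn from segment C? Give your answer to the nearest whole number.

60

Share of segment C = 4906/16471 = 0.29786.
Allocate 200 × 0.29786 = 59.571... → 60.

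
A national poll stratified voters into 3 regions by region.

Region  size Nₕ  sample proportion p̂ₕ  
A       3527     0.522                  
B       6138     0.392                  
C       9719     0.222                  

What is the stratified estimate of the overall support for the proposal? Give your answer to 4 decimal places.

0.3304

N = 3527 + 6138 + 9719 = 19384.
Overall proportion = Σ (Nₕ/N)·p̂ₕ.
Σ Nₕp̂ₕ = 1841.094 + 2406.096 + 2157.618 = 6404.808.
6404.808 / 19384 = 0.330417... → 0.3304.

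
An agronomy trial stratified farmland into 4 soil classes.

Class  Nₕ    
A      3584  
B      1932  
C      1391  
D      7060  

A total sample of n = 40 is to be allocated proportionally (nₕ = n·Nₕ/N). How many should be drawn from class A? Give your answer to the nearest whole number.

Share of class A = 3584/13967 = 0.25660.
Allocate 40 × 0.25660 = 10.264... → 10.

10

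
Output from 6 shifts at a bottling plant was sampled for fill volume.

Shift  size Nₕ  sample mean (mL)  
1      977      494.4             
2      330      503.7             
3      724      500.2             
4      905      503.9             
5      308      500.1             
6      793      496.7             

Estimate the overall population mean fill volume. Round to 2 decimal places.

499.22

N = 4037; weights Wₕ = Nₕ/N = (0.2420, 0.0817, 0.1793, 0.2242, 0.0763, 0.1964).
x̄_st = Σ Wₕ·x̄ₕ = 0.2420·494.4 + 0.0817·503.7 + 0.1793·500.2 + 0.2242·503.9 + 0.0763·500.1 + 0.1964·496.7 ≈ 499.2167...
→ 499.22.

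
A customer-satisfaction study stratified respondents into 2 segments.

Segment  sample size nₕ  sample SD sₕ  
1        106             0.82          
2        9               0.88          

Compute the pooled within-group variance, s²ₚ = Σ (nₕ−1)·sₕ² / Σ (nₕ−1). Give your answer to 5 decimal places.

0.67962

1: (106−1)·0.82² = 105·0.6724 = 70.602
2: (9−1)·0.88² = 8·0.7744 = 6.1952
Numerator = 76.7972; denominator = Σ(nₕ−1) = 113.
s²ₚ = 76.7972/113 = 0.6796212... → 0.67962.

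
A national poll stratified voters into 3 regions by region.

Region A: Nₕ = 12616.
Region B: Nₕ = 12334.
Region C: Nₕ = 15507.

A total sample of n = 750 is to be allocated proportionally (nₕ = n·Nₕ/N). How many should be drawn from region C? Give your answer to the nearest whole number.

Share of region C = 15507/40457 = 0.38330.
Allocate 750 × 0.38330 = 287.472... → 287.

287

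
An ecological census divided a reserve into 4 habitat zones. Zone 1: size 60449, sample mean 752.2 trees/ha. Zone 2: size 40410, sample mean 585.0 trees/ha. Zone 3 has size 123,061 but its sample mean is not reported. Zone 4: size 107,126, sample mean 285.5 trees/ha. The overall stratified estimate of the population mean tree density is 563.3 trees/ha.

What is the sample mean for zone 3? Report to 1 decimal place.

705.2

N = 60449 + 40410 + 123061 + 107126 = 331046.
Overall total = μ·N = 563.3·331046 = 186478211.8.
Subtract the known strata: 60449·752.2 + 40410·585.0 + 107126·285.5 = 99694060.8.
Remaining total for zone 3: 186478211.8 − 99694060.8 = 86784151.
Divide by its size: 86784151 / 123061 = 705.212... → 705.2.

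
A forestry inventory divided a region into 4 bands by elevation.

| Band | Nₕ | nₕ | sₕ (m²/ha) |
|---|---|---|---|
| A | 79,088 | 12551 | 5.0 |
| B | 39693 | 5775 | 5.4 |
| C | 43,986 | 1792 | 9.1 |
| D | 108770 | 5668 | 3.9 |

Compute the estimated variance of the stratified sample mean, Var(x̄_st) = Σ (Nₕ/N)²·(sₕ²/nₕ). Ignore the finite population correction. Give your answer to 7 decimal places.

N = 271537; Wₕ = Nₕ/N.
band A: (79088/271537)²·5.0²/12551 = 0.0001689759
band B: (39693/271537)²·5.4²/5775 = 0.0001078960
band C: (43986/271537)²·9.1²/1792 = 0.0012125948
band D: (108770/271537)²·3.9²/5668 = 0.0004305857
Sum = 0.0019200524 → 0.0019201.

0.0019201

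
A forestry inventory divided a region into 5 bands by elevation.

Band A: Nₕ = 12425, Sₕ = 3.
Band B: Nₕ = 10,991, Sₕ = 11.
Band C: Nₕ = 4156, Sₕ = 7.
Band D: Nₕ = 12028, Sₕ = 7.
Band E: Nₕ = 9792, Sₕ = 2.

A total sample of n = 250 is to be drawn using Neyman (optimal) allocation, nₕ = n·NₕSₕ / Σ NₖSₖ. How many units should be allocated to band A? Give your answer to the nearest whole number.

32

Σ NₕSₕ = 12425·3 + 10991·11 + 4156·7 + 12028·7 + 9792·2 = 291048.
Share for A: 37275/291048 = 0.12807.
n_A = 250 × 0.12807 = 32.018... → 32.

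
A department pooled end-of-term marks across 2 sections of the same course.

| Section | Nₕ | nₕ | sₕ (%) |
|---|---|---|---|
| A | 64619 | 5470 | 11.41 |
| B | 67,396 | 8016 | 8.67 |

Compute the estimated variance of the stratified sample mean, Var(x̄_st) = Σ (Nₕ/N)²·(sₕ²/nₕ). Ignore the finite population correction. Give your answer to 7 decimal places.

N = 132015. Term for each stratum: Wₕ²sₕ²/nₕ.
Var(x̄_st) = 0.0057024025 + 0.0024440054 = 0.0081464079 → 0.0081464.

0.0081464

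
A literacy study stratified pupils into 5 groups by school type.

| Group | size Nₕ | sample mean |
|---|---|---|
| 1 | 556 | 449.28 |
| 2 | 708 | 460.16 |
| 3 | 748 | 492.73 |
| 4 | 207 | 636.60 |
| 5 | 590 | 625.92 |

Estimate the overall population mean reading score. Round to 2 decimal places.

514.50

x̄_st = (Σ Nₕx̄ₕ) / (Σ Nₕ) = (556·449.28 + 708·460.16 + 748·492.73 + 207·636.60 + 590·625.92) / 2809
= 1445224 / 2809 = 514.4977... → 514.50.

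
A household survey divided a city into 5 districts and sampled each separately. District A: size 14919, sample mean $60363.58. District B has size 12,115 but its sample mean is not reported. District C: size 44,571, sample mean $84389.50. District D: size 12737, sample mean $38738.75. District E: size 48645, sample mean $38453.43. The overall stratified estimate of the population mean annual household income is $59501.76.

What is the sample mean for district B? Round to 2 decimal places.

N = 14919 + 12115 + 44571 + 12737 + 48645 = 132987.
Overall total = μ·N = 59501.76·132987 = 7912960557.12.
Subtract the known strata: 14919·60363.58 + 44571·84389.50 + 12737·38738.75 + 48645·38453.43 = 7025871215.62.
Remaining total for district B: 7912960557.12 − 7025871215.62 = 887089341.5.
Divide by its size: 887089341.5 / 12115 = 73222.3972... → 73222.40.

73222.40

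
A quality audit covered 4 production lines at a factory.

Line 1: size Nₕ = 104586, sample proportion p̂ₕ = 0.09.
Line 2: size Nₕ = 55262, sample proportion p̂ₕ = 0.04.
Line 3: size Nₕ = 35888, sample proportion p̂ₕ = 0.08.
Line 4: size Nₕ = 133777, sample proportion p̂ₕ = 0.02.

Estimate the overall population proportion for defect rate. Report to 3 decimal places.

0.052

N = 104586 + 55262 + 35888 + 133777 = 329513.
Overall proportion = Σ (Nₕ/N)·p̂ₕ.
Σ Nₕp̂ₕ = 9412.74 + 2210.48 + 2871.04 + 2675.54 = 17169.8.
17169.8 / 329513 = 0.05211... → 0.052.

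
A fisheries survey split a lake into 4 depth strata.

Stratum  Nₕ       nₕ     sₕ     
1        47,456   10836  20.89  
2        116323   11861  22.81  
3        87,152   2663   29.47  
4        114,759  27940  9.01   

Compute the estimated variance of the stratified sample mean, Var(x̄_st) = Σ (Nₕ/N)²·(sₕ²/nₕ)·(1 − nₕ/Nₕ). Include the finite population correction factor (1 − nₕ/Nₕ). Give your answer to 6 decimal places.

0.022683

N = 365690; Wₕ = Nₕ/N.
stratum 1: (47456/365690)²·20.89²/10836·(1 − 10836/47456) = 0.000523349
stratum 2: (116323/365690)²·22.81²/11861·(1 − 11861/116323) = 0.003985906
stratum 3: (87152/365690)²·29.47²/2663·(1 − 2663/87152) = 0.017957276
stratum 4: (114759/365690)²·9.01²/27940·(1 − 27940/114759) = 0.000216470
Sum = 0.022683001 → 0.022683.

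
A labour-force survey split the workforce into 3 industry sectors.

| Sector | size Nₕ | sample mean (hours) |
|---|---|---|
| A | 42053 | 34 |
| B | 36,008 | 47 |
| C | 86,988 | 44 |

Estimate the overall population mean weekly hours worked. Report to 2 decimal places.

N = 165049; weights Wₕ = Nₕ/N = (0.2548, 0.2182, 0.5270).
x̄_st = Σ Wₕ·x̄ₕ = 0.2548·34 + 0.2182·47 + 0.5270·44 ≈ 42.1066...
→ 42.11.

42.11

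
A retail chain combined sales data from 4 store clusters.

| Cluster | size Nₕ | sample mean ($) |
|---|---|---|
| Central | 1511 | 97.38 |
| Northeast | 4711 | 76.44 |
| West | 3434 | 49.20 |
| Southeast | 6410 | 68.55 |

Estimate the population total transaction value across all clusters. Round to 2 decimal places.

Estimate total by summing Nₕ·x̄ₕ over strata.
1511·97.38 + 4711·76.44 + 3434·49.20 + 6410·68.55 = 147141.18 + 360108.84 + 168952.8 + 439405.5 = 1115608.32.

1115608.32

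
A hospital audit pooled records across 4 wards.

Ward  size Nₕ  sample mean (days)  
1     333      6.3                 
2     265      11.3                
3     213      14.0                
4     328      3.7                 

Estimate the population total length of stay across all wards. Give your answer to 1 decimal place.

Estimate total by summing Nₕ·x̄ₕ over strata.
333·6.3 + 265·11.3 + 213·14.0 + 328·3.7 = 2097.9 + 2994.5 + 2982 + 1213.6 = 9288.0.

9288.0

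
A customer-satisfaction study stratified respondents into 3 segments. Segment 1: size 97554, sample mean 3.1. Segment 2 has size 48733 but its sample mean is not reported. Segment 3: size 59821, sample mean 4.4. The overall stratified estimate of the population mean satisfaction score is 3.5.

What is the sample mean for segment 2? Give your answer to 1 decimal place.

3.2

N = 97554 + 48733 + 59821 = 206108.
Overall total = μ·N = 3.5·206108 = 721378.
Subtract the known strata: 97554·3.1 + 59821·4.4 = 565629.8.
Remaining total for segment 2: 721378 − 565629.8 = 155748.2.
Divide by its size: 155748.2 / 48733 = 3.196... → 3.2.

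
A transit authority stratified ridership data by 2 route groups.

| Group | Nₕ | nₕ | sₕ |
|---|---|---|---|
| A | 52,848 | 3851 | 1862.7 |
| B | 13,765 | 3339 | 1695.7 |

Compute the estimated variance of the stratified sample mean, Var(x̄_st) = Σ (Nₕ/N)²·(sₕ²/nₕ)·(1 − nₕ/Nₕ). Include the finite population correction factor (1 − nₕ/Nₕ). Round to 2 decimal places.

N = 66613; Wₕ = Nₕ/N.
group A: (52848/66613)²·1862.7²/3851·(1 − 3851/52848) = 525.76585
group B: (13765/66613)²·1695.7²/3339·(1 − 3339/13765) = 27.85208
Sum = 553.61792 → 553.62.

553.62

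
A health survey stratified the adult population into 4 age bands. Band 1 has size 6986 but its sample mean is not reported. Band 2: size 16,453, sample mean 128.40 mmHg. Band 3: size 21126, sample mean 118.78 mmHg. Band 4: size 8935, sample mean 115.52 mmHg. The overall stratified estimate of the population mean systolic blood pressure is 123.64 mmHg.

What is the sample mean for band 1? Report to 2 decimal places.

137.51

Σ Nₕx̄ₕ = N·μ, so 6986·x̄_1 = 53500·123.64 − (16453·128.40 + 21126·118.78 + 8935·115.52).
= 6614740 − 5654082.68 = 960657.32.
x̄_1 = 960657.32 / 6986 = 137.5118... → 137.51.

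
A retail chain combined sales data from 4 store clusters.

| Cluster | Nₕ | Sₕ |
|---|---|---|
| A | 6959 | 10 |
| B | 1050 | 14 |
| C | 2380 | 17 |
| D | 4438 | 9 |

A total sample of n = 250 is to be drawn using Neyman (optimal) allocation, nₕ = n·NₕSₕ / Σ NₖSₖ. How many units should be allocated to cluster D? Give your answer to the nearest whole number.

61

Σ NₕSₕ = 6959·10 + 1050·14 + 2380·17 + 4438·9 = 164692.
Share for D: 39942/164692 = 0.24253.
n_D = 250 × 0.24253 = 60.631... → 61.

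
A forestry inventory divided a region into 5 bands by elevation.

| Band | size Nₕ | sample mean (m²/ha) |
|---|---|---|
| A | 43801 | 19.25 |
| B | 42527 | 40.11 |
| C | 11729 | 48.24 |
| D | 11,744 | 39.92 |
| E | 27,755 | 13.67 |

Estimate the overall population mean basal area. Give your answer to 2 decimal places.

N = 137556; weights Wₕ = Nₕ/N = (0.3184, 0.3092, 0.0853, 0.0854, 0.2018).
x̄_st = Σ Wₕ·x̄ₕ = 0.3184·19.25 + 0.3092·40.11 + 0.0853·48.24 + 0.0854·39.92 + 0.2018·13.67 ≈ 28.8098...
→ 28.81.

28.81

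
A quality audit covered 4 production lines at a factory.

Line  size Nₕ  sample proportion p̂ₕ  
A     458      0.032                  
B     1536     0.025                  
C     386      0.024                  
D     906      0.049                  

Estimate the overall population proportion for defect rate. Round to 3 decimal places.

Wₕ = Nₕ/N with N = 3286: 0.1394, 0.4674, 0.1175, 0.2757.
p̂_st = 0.1394·0.032 + 0.4674·0.025 + 0.1175·0.024 + 0.2757·0.049 ≈ 0.03248... → 0.032.

0.032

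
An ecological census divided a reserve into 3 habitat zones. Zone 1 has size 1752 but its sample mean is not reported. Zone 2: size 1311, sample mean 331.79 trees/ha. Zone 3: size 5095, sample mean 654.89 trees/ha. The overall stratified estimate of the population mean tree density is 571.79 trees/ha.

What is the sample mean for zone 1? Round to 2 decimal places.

509.72

N = 1752 + 1311 + 5095 = 8158.
Overall total = μ·N = 571.79·8158 = 4664662.82.
Subtract the known strata: 1311·331.79 + 5095·654.89 = 3771641.24.
Remaining total for zone 1: 4664662.82 − 3771641.24 = 893021.58.
Divide by its size: 893021.58 / 1752 = 509.7155... → 509.72.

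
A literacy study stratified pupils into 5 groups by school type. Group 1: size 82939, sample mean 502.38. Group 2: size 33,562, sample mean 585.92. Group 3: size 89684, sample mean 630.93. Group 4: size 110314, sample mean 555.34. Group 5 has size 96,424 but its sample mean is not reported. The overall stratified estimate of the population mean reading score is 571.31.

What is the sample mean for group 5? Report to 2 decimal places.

588.33

N = 82939 + 33562 + 89684 + 110314 + 96424 = 412923.
Overall total = μ·N = 571.31·412923 = 235907039.13.
Subtract the known strata: 82939·502.38 + 33562·585.92 + 89684·630.93 + 110314·555.34 = 179177644.74.
Remaining total for group 5: 235907039.13 − 179177644.74 = 56729394.39.
Divide by its size: 56729394.39 / 96424 = 588.3327... → 588.33.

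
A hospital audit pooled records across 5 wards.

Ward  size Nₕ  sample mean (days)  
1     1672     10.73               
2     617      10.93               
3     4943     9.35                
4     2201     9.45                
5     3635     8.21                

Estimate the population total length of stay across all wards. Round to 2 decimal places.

1: 1672·10.73 = 17940.56
2: 617·10.93 = 6743.81
3: 4943·9.35 = 46217.05
4: 2201·9.45 = 20799.45
5: 3635·8.21 = 29843.35
τ̂ = Σ Nₕx̄ₕ = 121544.22.

121544.22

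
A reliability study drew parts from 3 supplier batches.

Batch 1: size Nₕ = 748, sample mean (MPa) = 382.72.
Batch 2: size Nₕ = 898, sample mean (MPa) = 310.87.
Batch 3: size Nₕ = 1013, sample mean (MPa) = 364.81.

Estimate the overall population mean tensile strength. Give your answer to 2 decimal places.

351.63

N = 748 + 898 + 1013 = 2659.
The stratified mean weights each stratum mean by its population share Nₕ/N.
Σ Nₕx̄ₕ = 748·382.72 + 898·310.87 + 1013·364.81 = 286274.56 + 279161.26 + 369552.53 = 934988.35.
Divide by N: 934988.35 / 2659 = 351.6316... → 351.63.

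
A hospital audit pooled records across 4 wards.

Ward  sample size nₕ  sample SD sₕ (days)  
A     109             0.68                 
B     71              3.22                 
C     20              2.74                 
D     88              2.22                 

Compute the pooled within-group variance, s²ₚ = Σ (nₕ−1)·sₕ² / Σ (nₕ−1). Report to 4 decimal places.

A: (109−1)·0.68² = 108·0.4624 = 49.9392
B: (71−1)·3.22² = 70·10.3684 = 725.788
C: (20−1)·2.74² = 19·7.5076 = 142.6444
D: (88−1)·2.22² = 87·4.9284 = 428.7708
Numerator = 1347.1424; denominator = Σ(nₕ−1) = 284.
s²ₚ = 1347.1424/284 = 4.743459... → 4.7435.

4.7435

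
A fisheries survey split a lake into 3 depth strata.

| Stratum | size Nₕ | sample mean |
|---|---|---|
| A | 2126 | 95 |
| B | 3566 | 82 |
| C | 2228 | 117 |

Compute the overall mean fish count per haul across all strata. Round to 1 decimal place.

95.3

N = 7920; weights Wₕ = Nₕ/N = (0.2684, 0.4503, 0.2813).
x̄_st = Σ Wₕ·x̄ₕ = 0.2684·95 + 0.4503·82 + 0.2813·117 ≈ 95.336...
→ 95.3.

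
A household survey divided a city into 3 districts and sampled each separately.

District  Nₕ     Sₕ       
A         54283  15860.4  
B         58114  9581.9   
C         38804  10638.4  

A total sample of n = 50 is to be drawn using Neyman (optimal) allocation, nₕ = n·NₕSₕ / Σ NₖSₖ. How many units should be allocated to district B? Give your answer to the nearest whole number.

15

Σ NₕSₕ = 54283·15860.4 + 58114·9581.9 + 38804·10638.4 = 1830605103.4.
Share for B: 556842536.6/1830605103.4 = 0.30418.
n_B = 50 × 0.30418 = 15.209... → 15.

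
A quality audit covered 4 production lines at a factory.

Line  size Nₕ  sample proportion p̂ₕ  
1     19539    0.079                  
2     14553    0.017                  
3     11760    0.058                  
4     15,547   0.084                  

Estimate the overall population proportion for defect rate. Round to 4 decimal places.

Wₕ = Nₕ/N with N = 61399: 0.3182, 0.2370, 0.1915, 0.2532.
p̂_st = 0.3182·0.079 + 0.2370·0.017 + 0.1915·0.058 + 0.2532·0.084 ≈ 0.061548... → 0.0615.

0.0615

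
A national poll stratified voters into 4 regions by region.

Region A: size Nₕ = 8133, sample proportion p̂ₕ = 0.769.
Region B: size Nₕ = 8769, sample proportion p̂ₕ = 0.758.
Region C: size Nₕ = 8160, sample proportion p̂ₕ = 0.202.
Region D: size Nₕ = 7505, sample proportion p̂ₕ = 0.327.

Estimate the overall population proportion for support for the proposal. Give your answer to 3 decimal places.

N = 8133 + 8769 + 8160 + 7505 = 32567.
Overall proportion = Σ (Nₕ/N)·p̂ₕ.
Σ Nₕp̂ₕ = 6254.277 + 6646.902 + 1648.32 + 2454.135 = 17003.634.
17003.634 / 32567 = 0.52211... → 0.522.

0.522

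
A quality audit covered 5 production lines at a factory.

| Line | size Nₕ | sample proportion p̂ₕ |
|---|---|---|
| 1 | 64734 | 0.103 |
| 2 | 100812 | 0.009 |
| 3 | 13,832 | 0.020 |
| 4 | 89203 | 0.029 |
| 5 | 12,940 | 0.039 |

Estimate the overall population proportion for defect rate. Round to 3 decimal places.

0.039

N = 64734 + 100812 + 13832 + 89203 + 12940 = 281521.
Overall proportion = Σ (Nₕ/N)·p̂ₕ.
Σ Nₕp̂ₕ = 6667.602 + 907.308 + 276.64 + 2586.887 + 504.66 = 10943.097.
10943.097 / 281521 = 0.03887... → 0.039.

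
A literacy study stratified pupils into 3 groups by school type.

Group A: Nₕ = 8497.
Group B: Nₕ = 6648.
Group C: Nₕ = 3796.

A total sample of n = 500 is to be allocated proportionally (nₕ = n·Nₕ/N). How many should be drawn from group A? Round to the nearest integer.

224

Share of group A = 8497/18941 = 0.44860.
Allocate 500 × 0.44860 = 224.302... → 224.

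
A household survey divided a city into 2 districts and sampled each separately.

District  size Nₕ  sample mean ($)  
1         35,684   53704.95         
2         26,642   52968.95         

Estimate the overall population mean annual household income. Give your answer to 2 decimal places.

N = 35684 + 26642 = 62326.
Overall mean = Σ (Nₕ/N)·x̄ₕ — weight by population share, not a simple average.
Σ Nₕx̄ₕ = 35684·53704.95 + 26642·52968.95 = 1916407435.8 + 1411198765.9 = 3327606201.7.
Divide by N: 3327606201.7 / 62326 = 53390.3379... → 53390.34.

53390.34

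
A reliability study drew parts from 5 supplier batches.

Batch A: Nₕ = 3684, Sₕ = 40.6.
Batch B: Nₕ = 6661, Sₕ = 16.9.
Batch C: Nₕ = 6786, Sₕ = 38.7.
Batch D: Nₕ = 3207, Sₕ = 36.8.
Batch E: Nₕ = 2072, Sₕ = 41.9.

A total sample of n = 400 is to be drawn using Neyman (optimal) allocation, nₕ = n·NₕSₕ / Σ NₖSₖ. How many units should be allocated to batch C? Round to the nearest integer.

A: NₕSₕ = 3684·40.6 = 149570.4
B: NₕSₕ = 6661·16.9 = 112570.9
C: NₕSₕ = 6786·38.7 = 262618.2
D: NₕSₕ = 3207·36.8 = 118017.6
E: NₕSₕ = 2072·41.9 = 86816.8
Σ NₕSₕ = 729593.9.
n_C = 400·262618.2/729593.9 = 143.980... → 144.

144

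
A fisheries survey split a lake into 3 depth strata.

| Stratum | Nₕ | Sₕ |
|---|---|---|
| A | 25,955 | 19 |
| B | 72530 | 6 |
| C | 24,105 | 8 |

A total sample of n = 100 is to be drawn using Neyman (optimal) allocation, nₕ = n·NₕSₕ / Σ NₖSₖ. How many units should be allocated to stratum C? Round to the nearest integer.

A: NₕSₕ = 25955·19 = 493145
B: NₕSₕ = 72530·6 = 435180
C: NₕSₕ = 24105·8 = 192840
Σ NₕSₕ = 1121165.
n_C = 100·192840/1121165 = 17.200... → 17.

17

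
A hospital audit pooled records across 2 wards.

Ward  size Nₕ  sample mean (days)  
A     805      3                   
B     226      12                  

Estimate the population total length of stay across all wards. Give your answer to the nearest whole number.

Estimate total by summing Nₕ·x̄ₕ over strata.
805·3 + 226·12 = 2415 + 2712 = 5127.

5127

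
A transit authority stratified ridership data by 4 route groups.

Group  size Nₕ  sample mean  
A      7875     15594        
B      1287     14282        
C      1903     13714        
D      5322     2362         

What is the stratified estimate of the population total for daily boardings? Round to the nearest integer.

Estimate total by summing Nₕ·x̄ₕ over strata.
7875·15594 + 1287·14282 + 1903·13714 + 5322·2362 = 122802750 + 18380934 + 26097742 + 12570564 = 179851990.

179851990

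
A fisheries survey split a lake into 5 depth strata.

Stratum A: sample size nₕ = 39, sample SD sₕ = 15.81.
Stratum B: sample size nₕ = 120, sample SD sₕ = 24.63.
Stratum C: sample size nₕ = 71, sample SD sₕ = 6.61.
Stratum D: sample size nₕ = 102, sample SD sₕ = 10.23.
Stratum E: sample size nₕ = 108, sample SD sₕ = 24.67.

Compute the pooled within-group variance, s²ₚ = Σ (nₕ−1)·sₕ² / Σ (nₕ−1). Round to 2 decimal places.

368.82

Degrees of freedom: 38 + 119 + 70 + 101 + 107 = 435.
Σ(nₕ−1)sₕ² = 38·249.9561 + 119·606.6369 + 70·43.6921 + 101·104.6529 + 107·608.6089 = 160437.6651.
s²ₚ = 160437.6651 / 435 = 368.8222... → 368.82.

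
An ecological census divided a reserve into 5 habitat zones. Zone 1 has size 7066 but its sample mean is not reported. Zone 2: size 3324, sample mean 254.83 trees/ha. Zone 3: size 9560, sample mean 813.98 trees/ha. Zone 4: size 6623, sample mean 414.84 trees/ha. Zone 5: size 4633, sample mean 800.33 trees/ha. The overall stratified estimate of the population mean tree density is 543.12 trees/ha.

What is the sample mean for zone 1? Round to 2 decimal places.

263.87

Σ Nₕx̄ₕ = N·μ, so 7066·x̄_1 = 31206·543.12 − (3324·254.83 + 9560·813.98 + 6623·414.84 + 4633·800.33).
= 16948602.72 − 15084117.93 = 1864484.79.
x̄_1 = 1864484.79 / 7066 = 263.8671... → 263.87.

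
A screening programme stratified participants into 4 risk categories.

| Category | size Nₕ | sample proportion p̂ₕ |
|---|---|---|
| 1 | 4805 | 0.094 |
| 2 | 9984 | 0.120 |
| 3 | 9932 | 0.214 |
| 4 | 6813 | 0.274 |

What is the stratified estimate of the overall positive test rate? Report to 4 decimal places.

0.1789

Wₕ = Nₕ/N with N = 31534: 0.1524, 0.3166, 0.3150, 0.2161.
p̂_st = 0.1524·0.094 + 0.3166·0.120 + 0.3150·0.214 + 0.2161·0.274 ≈ 0.178917... → 0.1789.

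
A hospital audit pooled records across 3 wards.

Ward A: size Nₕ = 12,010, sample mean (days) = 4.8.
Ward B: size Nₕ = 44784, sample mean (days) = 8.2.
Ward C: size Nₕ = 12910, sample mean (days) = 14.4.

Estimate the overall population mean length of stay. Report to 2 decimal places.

8.76

N = 69704; weights Wₕ = Nₕ/N = (0.1723, 0.6425, 0.1852).
x̄_st = Σ Wₕ·x̄ₕ = 0.1723·4.8 + 0.6425·8.2 + 0.1852·14.4 ≈ 8.7625...
→ 8.76.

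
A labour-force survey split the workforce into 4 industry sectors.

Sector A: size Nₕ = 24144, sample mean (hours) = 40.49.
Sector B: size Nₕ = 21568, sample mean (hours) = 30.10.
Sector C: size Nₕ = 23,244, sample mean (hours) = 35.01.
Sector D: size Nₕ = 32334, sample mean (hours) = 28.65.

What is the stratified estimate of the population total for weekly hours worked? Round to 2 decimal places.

3366928.90

Estimate total by summing Nₕ·x̄ₕ over strata.
24144·40.49 + 21568·30.10 + 23244·35.01 + 32334·28.65 = 977590.56 + 649196.8 + 813772.44 + 926369.1 = 3366928.90.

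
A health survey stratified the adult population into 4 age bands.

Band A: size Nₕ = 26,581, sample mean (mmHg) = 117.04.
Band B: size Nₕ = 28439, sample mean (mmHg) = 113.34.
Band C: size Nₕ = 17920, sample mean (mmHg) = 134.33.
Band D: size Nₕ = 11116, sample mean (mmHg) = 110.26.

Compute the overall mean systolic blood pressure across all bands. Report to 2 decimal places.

N = 26581 + 28439 + 17920 + 11116 = 84056.
Overall mean = Σ (Nₕ/N)·x̄ₕ — weight by population share, not a simple average.
Σ Nₕx̄ₕ = 26581·117.04 + 28439·113.34 + 17920·134.33 + 11116·110.26 = 3111040.24 + 3223276.26 + 2407193.6 + 1225650.16 = 9967160.26.
Divide by N: 9967160.26 / 84056 = 118.5776... → 118.58.

118.58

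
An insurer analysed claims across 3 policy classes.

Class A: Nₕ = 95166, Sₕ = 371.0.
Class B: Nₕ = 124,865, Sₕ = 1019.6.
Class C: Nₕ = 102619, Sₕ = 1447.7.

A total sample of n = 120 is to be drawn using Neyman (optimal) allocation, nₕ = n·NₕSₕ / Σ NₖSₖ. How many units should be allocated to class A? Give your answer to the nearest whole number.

14

Σ NₕSₕ = 95166·371.0 + 124865·1019.6 + 102619·1447.7 = 311180466.3.
Share for A: 35306586/311180466.3 = 0.11346.
n_A = 120 × 0.11346 = 13.615... → 14.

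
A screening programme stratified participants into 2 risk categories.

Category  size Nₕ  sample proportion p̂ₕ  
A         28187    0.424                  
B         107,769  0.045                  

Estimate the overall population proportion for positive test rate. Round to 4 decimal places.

0.1236

N = 28187 + 107769 = 135956.
Overall proportion = Σ (Nₕ/N)·p̂ₕ.
Σ Nₕp̂ₕ = 11951.288 + 4849.605 = 16800.893.
16800.893 / 135956 = 0.123576... → 0.1236.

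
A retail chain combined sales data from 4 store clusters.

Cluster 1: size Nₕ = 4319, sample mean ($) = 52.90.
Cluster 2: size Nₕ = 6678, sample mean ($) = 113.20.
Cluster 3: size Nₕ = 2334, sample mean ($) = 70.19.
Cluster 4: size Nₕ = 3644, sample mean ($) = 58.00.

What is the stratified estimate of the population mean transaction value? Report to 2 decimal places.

80.09

N = 16975; weights Wₕ = Nₕ/N = (0.2544, 0.3934, 0.1375, 0.2147).
x̄_st = Σ Wₕ·x̄ₕ = 0.2544·52.90 + 0.3934·113.20 + 0.1375·70.19 + 0.2147·58.00 ≈ 80.0943...
→ 80.09.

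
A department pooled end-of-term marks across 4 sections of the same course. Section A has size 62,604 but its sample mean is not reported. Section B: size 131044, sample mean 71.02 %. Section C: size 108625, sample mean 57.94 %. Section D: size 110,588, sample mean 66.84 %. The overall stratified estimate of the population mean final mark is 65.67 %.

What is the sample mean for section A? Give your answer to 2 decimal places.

N = 62604 + 131044 + 108625 + 110588 = 412861.
Overall total = μ·N = 65.67·412861 = 27112581.87.
Subtract the known strata: 131044·71.02 + 108625·57.94 + 110588·66.84 = 22992179.3.
Remaining total for section A: 27112581.87 − 22992179.3 = 4120402.57.
Divide by its size: 4120402.57 / 62604 = 65.8169... → 65.82.

65.82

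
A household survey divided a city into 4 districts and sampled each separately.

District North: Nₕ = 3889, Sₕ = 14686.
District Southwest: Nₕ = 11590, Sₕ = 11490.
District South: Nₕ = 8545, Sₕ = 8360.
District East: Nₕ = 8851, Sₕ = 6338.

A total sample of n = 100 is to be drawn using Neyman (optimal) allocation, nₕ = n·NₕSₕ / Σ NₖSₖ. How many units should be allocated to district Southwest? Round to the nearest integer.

North: NₕSₕ = 3889·14686 = 57113854
Southwest: NₕSₕ = 11590·11490 = 133169100
South: NₕSₕ = 8545·8360 = 71436200
East: NₕSₕ = 8851·6338 = 56097638
Σ NₕSₕ = 317816792.
n_Southwest = 100·133169100/317816792 = 41.901... → 42.

42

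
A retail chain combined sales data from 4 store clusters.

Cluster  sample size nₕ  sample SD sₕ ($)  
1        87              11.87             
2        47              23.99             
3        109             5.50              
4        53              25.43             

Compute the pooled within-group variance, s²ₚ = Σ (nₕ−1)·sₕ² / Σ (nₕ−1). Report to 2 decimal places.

258.51

1: (87−1)·11.87² = 86·140.8969 = 12117.1334
2: (47−1)·23.99² = 46·575.5201 = 26473.9246
3: (109−1)·5.50² = 108·30.25 = 3267
4: (53−1)·25.43² = 52·646.6849 = 33627.6148
Numerator = 75485.6728; denominator = Σ(nₕ−1) = 292.
s²ₚ = 75485.6728/292 = 258.5126... → 258.51.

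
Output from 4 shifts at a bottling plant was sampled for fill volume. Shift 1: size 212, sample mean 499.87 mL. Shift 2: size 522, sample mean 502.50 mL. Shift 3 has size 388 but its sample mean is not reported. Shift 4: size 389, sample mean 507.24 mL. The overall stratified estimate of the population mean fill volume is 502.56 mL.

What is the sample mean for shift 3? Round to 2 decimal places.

N = 212 + 522 + 388 + 389 = 1511.
Overall total = μ·N = 502.56·1511 = 759368.16.
Subtract the known strata: 212·499.87 + 522·502.50 + 389·507.24 = 565593.8.
Remaining total for shift 3: 759368.16 − 565593.8 = 193774.36.
Divide by its size: 193774.36 / 388 = 499.4185... → 499.42.

499.42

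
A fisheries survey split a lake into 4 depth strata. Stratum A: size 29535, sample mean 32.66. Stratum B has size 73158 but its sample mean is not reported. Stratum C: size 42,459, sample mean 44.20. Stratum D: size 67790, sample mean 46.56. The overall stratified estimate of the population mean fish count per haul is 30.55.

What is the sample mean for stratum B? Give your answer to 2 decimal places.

6.94

Σ Nₕx̄ₕ = N·μ, so 73158·x̄_B = 212942·30.55 − (29535·32.66 + 42459·44.20 + 67790·46.56).
= 6505378.1 − 5997603.3 = 507774.8.
x̄_B = 507774.8 / 73158 = 6.9408... → 6.94.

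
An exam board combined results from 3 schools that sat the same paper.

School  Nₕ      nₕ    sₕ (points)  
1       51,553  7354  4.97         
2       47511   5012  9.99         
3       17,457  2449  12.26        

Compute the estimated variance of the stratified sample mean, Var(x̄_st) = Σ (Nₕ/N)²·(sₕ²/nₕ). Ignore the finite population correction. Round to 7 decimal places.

0.0053456

N = 116521; Wₕ = Nₕ/N.
school 1: (51553/116521)²·4.97²/7354 = 0.0006574892
school 2: (47511/116521)²·9.99²/5012 = 0.0033105477
school 3: (17457/116521)²·12.26²/2449 = 0.0013775995
Sum = 0.0053456364 → 0.0053456.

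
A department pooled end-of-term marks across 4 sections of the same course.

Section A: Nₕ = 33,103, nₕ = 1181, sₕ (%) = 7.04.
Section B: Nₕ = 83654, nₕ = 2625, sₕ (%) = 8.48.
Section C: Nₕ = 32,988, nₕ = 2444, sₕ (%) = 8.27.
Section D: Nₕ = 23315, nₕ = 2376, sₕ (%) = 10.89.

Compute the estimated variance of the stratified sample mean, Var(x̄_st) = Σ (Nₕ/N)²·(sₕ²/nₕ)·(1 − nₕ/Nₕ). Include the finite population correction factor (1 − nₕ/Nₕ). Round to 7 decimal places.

N = 173060. Term for each stratum: Wₕ²sₕ²/nₕ·(1−nₕ/Nₕ).
Var(x̄_st) = 0.0014806741 + 0.0062000642 + 0.0009414523 + 0.0008135931 = 0.0094357837 → 0.0094358.

0.0094358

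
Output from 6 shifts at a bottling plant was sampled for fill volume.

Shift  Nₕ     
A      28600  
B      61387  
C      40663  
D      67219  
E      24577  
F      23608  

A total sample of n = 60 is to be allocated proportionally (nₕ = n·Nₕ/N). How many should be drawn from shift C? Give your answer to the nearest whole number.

10

N = 28600 + 61387 + 40663 + 67219 + 24577 + 23608 = 246054.
n_C = 60·40663/246054 = 9.916... → 10.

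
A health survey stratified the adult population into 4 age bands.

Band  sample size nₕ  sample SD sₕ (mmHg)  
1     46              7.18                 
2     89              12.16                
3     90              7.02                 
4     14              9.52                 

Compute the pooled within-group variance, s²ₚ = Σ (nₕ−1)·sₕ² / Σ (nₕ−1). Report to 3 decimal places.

88.920

Degrees of freedom: 45 + 88 + 89 + 13 = 235.
Σ(nₕ−1)sₕ² = 45·51.5524 + 88·147.8656 + 89·49.2804 + 13·90.6304 = 20896.1816.
s²ₚ = 20896.1816 / 235 = 88.91992... → 88.920.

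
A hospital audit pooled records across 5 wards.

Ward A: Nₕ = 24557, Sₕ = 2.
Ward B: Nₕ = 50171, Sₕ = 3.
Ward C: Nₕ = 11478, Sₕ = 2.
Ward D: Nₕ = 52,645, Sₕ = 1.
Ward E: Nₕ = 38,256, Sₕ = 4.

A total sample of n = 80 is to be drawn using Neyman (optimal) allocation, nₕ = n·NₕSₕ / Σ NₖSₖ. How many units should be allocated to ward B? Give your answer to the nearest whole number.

A: NₕSₕ = 24557·2 = 49114
B: NₕSₕ = 50171·3 = 150513
C: NₕSₕ = 11478·2 = 22956
D: NₕSₕ = 52645·1 = 52645
E: NₕSₕ = 38256·4 = 153024
Σ NₕSₕ = 428252.
n_B = 80·150513/428252 = 28.117... → 28.

28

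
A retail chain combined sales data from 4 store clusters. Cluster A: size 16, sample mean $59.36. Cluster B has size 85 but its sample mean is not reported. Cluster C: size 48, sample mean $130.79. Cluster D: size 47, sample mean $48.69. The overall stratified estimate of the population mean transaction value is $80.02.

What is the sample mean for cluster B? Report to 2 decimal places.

72.56

Σ Nₕx̄ₕ = N·μ, so 85·x̄_B = 196·80.02 − (16·59.36 + 48·130.79 + 47·48.69).
= 15683.92 − 9516.11 = 6167.81.
x̄_B = 6167.81 / 85 = 72.5625... → 72.56.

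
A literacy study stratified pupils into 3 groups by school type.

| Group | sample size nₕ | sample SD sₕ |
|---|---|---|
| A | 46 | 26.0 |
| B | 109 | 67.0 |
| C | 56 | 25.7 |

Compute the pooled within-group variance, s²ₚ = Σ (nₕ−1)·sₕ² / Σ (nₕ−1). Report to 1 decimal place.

Degrees of freedom: 45 + 108 + 55 = 208.
Σ(nₕ−1)sₕ² = 45·676 + 108·4489 + 55·660.49 = 551558.95.
s²ₚ = 551558.95 / 208 = 2651.726... → 2651.7.

2651.7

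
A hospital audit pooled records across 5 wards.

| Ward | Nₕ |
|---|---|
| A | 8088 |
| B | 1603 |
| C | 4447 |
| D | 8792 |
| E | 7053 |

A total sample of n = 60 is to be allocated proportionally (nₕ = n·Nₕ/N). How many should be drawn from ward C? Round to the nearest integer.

Share of ward C = 4447/29983 = 0.14832.
Allocate 60 × 0.14832 = 8.899... → 9.

9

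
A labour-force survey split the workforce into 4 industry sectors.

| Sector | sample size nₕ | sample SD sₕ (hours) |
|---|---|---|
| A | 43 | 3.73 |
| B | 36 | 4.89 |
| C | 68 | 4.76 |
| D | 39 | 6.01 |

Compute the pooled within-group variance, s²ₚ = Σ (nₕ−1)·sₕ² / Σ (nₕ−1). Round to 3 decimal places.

23.692

Degrees of freedom: 42 + 35 + 67 + 38 = 182.
Σ(nₕ−1)sₕ² = 42·13.9129 + 35·23.9121 + 67·22.6576 + 38·36.1201 = 4311.8883.
s²ₚ = 4311.8883 / 182 = 23.69169... → 23.692.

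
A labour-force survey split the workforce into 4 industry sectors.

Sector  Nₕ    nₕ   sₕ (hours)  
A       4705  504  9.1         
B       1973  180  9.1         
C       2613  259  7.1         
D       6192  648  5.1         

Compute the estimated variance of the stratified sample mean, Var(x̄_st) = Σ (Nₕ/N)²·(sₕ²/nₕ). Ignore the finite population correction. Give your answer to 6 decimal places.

0.034606

N = 15483. Term for each stratum: Wₕ²sₕ²/nₕ.
Var(x̄_st) = 0.015172644 + 0.007470578 + 0.005543519 + 0.006419734 = 0.034606475 → 0.034606.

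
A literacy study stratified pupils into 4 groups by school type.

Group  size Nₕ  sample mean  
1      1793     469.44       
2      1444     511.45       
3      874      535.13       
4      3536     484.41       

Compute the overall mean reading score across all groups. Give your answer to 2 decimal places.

x̄_st = (Σ Nₕx̄ₕ) / (Σ Nₕ) = (1793·469.44 + 1444·511.45 + 874·535.13 + 3536·484.41) / 7647
= 3760817.1 / 7647 = 491.8029... → 491.80.

491.80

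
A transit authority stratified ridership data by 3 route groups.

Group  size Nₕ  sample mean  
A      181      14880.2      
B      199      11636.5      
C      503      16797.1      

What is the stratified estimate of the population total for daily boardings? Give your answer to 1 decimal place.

13457921.0

A: 181·14880.2 = 2693316.2
B: 199·11636.5 = 2315663.5
C: 503·16797.1 = 8448941.3
τ̂ = Σ Nₕx̄ₕ = 13457921.0.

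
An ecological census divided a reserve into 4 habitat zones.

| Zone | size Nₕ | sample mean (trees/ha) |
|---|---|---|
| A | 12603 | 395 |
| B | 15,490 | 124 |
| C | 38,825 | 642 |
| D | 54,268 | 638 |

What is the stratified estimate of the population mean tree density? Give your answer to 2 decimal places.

x̄_st = (Σ Nₕx̄ₕ) / (Σ Nₕ) = (12603·395 + 15490·124 + 38825·642 + 54268·638) / 121186
= 66447579 / 121186 = 548.3107... → 548.31.

548.31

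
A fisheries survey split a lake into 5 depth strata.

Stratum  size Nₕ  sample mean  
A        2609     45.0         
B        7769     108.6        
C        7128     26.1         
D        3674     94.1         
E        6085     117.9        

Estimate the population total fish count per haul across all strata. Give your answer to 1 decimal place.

A: 2609·45.0 = 117405
B: 7769·108.6 = 843713.4
C: 7128·26.1 = 186040.8
D: 3674·94.1 = 345723.4
E: 6085·117.9 = 717421.5
τ̂ = Σ Nₕx̄ₕ = 2210304.1.

2210304.1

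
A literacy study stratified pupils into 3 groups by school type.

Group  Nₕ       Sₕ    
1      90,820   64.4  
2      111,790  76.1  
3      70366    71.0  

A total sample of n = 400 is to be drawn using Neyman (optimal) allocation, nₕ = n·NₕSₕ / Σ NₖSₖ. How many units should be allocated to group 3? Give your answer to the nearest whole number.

1: NₕSₕ = 90820·64.4 = 5848808
2: NₕSₕ = 111790·76.1 = 8507219
3: NₕSₕ = 70366·71.0 = 4995986
Σ NₕSₕ = 19352013.
n_3 = 400·4995986/19352013 = 103.265... → 103.

103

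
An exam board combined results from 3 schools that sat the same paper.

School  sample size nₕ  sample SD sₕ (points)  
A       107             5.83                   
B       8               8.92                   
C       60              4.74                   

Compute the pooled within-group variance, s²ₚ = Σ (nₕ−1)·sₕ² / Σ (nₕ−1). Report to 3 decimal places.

Degrees of freedom: 106 + 7 + 59 = 172.
Σ(nₕ−1)sₕ² = 106·33.9889 + 7·79.5664 + 59·22.4676 = 5485.3766.
s²ₚ = 5485.3766 / 172 = 31.89172... → 31.892.

31.892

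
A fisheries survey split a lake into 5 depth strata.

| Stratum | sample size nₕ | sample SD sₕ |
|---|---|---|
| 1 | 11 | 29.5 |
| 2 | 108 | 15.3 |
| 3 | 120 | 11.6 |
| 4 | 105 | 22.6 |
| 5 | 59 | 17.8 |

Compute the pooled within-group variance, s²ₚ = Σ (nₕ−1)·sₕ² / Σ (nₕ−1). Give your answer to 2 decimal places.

304.67

1: (11−1)·29.5² = 10·870.25 = 8702.5
2: (108−1)·15.3² = 107·234.09 = 25047.63
3: (120−1)·11.6² = 119·134.56 = 16012.64
4: (105−1)·22.6² = 104·510.76 = 53119.04
5: (59−1)·17.8² = 58·316.84 = 18376.72
Numerator = 121258.53; denominator = Σ(nₕ−1) = 398.
s²ₚ = 121258.53/398 = 304.6697... → 304.67.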